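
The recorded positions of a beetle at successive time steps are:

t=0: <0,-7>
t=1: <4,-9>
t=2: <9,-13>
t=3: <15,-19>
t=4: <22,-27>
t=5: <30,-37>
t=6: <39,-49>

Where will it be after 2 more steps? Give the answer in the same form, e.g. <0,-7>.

<60,-79>

Successive displacements: <+4,-2>, <+5,-4>, <+6,-6>, <+7,-8>, <+8,-10>, <+9,-12> — each changes by <+1,-2>.
step 7: <39,-49> + <+10,-14> → <49,-63>
step 8: <49,-63> + <+11,-16> → <60,-79>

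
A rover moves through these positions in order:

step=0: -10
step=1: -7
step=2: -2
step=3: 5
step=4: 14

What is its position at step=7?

53

Successive displacements: +3, +5, +7, +9 — each changes by +2.
step 5: 14 + 11 → 25
step 6: 25 + 13 → 38
step 7: 38 + 15 → 53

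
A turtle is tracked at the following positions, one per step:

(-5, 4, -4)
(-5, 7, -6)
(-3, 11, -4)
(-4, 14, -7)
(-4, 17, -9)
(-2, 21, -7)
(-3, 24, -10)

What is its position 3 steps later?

Step-to-step displacements: (+0, +3, -2), (+2, +4, +2), (-1, +3, -3), (+0, +3, -2), (+2, +4, +2), (-1, +3, -3) — a repeating cycle of length 3.
step 7: apply (+0, +3, -2) → (-3, 27, -12)
step 8: apply (+2, +4, +2) → (-1, 31, -10)
step 9: apply (-1, +3, -3) → (-2, 34, -13)

(-2, 34, -13)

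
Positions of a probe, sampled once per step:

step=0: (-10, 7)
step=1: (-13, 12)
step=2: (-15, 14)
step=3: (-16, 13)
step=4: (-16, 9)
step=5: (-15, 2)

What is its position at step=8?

(-6, -37)

Successive displacements: (-3, +5), (-2, +2), (-1, -1), (+0, -4), (+1, -7) — each changes by (+1, -3).
step 6: (-15, 2) + (+2, -10) → (-13, -8)
step 7: (-13, -8) + (+3, -13) → (-10, -21)
step 8: (-10, -21) + (+4, -16) → (-6, -37)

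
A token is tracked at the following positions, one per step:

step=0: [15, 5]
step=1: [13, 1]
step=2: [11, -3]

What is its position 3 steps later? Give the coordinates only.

[5, -15]

Each step adds [-2, -4] to the position.
step 3: [11, -3] + [-2, -4] → [9, -7]
step 4: [9, -7] + [-2, -4] → [7, -11]
step 5: [7, -11] + [-2, -4] → [5, -15]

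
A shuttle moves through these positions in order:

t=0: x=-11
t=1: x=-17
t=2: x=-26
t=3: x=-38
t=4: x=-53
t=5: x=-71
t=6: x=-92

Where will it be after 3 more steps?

First differences are -6, -9, -12, -15, -18, -21; their common second difference is -3 (constant acceleration).
step 7: -92 − 24 → x=-116
step 8: -116 − 27 → x=-143
step 9: -143 − 30 → x=-173

x=-173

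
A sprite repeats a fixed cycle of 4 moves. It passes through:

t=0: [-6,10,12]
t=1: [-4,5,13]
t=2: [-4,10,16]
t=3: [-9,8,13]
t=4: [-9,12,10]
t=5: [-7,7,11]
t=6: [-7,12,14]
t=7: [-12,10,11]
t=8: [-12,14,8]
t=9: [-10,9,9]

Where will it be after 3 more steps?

[-15,16,6]

The moves between consecutive positions are [+2,-5,+1], [+0,+5,+3], [-5,-2,-3], [+0,+4,-3], [+2,-5,+1], [+0,+5,+3], [-5,-2,-3], [+0,+4,-3], [+2,-5,+1]; they repeat the 4-cycle [[+2,-5,+1], [+0,+5,+3], [-5,-2,-3], [+0,+4,-3]].
step 10: apply [+0,+5,+3] → [-10,14,12]
step 11: apply [-5,-2,-3] → [-15,12,9]
step 12: apply [+0,+4,-3] → [-15,16,6]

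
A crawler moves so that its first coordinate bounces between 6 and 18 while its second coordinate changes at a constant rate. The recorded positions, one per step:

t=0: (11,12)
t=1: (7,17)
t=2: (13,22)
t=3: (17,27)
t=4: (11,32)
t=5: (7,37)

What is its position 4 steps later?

(7,57)

The first coordinate travels 6 per step and bounces off the walls at 6 and 18.
  step 6: 7 → 13
  step 7: 13 → 17
  step 8: 17 → 11
  step 9: 11 → 7
The second coordinate changes by +5 each step: at step 9 it is 57.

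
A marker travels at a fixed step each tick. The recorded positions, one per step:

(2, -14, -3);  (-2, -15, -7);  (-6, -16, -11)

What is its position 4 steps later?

(-22, -20, -27)

Each step adds (-4, -1, -4) to the position.
step 3: (-6, -16, -11) + (-4, -1, -4) → (-10, -17, -15)
step 4: (-10, -17, -15) + (-4, -1, -4) → (-14, -18, -19)
step 5: (-14, -18, -19) + (-4, -1, -4) → (-18, -19, -23)
step 6: (-18, -19, -23) + (-4, -1, -4) → (-22, -20, -27)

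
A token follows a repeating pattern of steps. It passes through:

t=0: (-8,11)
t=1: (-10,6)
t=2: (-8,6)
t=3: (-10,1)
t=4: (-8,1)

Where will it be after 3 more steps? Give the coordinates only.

(-10,-9)

Step-to-step displacements: (-2,-5), (+2,+0), (-2,-5), (+2,+0) — a repeating cycle of length 2.
step 5: apply (-2,-5) → (-10,-4)
step 6: apply (+2,+0) → (-8,-4)
step 7: apply (-2,-5) → (-10,-9)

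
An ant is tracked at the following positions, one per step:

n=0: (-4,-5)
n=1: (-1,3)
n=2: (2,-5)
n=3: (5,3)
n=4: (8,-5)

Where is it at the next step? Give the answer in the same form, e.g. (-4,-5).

The first coordinate changes by +3 each step, so at step 5 it is -4 + 5·(3) = 11.
The second coordinate repeats the cycle [-5, 3] with period 2; step 5 mod 2 = 1, giving 3.

(11,3)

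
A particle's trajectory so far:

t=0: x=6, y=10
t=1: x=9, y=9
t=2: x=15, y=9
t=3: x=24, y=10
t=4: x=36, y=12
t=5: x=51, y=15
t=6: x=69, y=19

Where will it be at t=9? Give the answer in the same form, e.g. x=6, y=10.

x=141, y=37

Taking differences between consecutive positions: (+3,-1), (+6,+0), (+9,+1), (+12,+2), (+15,+3), (+18,+4). These grow by (+3,+1) each step.
step 7: x=69, y=19 + (+21,+5) → x=90, y=24
step 8: x=90, y=24 + (+24,+6) → x=114, y=30
step 9: x=114, y=30 + (+27,+7) → x=141, y=37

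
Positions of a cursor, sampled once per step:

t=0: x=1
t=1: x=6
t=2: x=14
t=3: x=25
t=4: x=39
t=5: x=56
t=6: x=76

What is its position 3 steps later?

x=154

Successive displacements: +5, +8, +11, +14, +17, +20 — each changes by +3.
step 7: 76 + 23 → x=99
step 8: 99 + 26 → x=125
step 9: 125 + 29 → x=154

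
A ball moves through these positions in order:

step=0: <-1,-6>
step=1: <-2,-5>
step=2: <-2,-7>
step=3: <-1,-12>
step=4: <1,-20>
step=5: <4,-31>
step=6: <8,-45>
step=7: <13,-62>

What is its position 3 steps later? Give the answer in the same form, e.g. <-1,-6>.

First differences are <-1,+1>, <+0,-2>, <+1,-5>, <+2,-8>, <+3,-11>, <+4,-14>, <+5,-17>; their common second difference is <+1,-3> (constant acceleration).
step 8: <13,-62> + <+6,-20> → <19,-82>
step 9: <19,-82> + <+7,-23> → <26,-105>
step 10: <26,-105> + <+8,-26> → <34,-131>

<34,-131>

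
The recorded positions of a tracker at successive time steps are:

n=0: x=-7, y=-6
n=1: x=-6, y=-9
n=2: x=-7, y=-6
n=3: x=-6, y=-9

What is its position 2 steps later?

Consecutive displacements (+1, -3), (-1, +3), (+1, -3) scale by a factor of -1 each step.
step 4: x=-6, y=-9 + (-1, +3) → x=-7, y=-6
step 5: x=-7, y=-6 + (+1, -3) → x=-6, y=-9

x=-6, y=-9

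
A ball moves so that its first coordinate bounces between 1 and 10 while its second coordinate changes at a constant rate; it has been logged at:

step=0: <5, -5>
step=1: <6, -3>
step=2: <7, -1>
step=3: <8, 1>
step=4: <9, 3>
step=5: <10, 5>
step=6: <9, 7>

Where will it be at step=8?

<7, 11>

The first coordinate reflects between 1 and 10, moving 1 per step.
  step 7: 9 → 8
  step 8: 8 → 7
The second coordinate changes by +2 each step: at step 8 it is 11.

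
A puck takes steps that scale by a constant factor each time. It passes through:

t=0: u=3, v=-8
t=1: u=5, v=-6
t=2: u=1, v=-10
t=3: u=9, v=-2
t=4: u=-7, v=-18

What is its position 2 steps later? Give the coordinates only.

The jumps are (+2,+2), (-4,-4), (+8,+8), (-16,-16) — a geometric progression with ratio -2.
step 5: u=-7, v=-18 + (+32,+32) → u=25, v=14
step 6: u=25, v=14 + (-64,-64) → u=-39, v=-50

u=-39, v=-50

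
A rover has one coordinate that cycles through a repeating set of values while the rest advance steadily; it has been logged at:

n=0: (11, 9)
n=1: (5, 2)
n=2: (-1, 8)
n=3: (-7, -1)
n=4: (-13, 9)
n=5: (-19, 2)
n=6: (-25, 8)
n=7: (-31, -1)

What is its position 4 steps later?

(-55, -1)

The first coordinate changes by -6 each step, so at step 11 it is 11 + 11·(-6) = -55.
The second coordinate repeats the cycle [9, 2, 8, -1] with period 4; step 11 mod 4 = 3, giving -1.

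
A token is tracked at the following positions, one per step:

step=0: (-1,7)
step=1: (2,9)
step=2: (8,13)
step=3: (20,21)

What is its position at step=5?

(92,69)

Consecutive displacements (+3,+2), (+6,+4), (+12,+8) scale by a factor of 2 each step.
step 4: (20,21) + (+24,+16) → (44,37)
step 5: (44,37) + (+48,+32) → (92,69)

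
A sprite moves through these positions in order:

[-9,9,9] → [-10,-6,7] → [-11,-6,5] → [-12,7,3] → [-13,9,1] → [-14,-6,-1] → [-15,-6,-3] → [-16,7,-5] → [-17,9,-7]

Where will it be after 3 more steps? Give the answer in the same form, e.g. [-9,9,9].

[-20,7,-13]

The first coordinate changes by -1 each step, so at step 11 it is -9 + 11·(-1) = -20.
The second coordinate repeats the cycle [9, -6, -6, 7] with period 4; step 11 mod 4 = 3, giving 7.
The third coordinate changes by -2 each step, so at step 11 it is 9 + 11·(-2) = -13.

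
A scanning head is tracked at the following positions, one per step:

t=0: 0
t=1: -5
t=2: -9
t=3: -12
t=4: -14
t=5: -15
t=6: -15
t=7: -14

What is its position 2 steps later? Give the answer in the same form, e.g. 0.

Successive displacements: -5, -4, -3, -2, -1, +0, +1 — each changes by +1.
step 8: -14 + 2 → -12
step 9: -12 + 3 → -9

-9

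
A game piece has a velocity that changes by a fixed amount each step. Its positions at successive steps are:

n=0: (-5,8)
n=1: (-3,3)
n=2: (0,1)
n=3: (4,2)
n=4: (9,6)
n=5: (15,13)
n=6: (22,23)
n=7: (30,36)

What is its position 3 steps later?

(60,93)

First differences are (+2,-5), (+3,-2), (+4,+1), (+5,+4), (+6,+7), (+7,+10), (+8,+13); their common second difference is (+1,+3) (constant acceleration).
step 8: (30,36) + (+9,+16) → (39,52)
step 9: (39,52) + (+10,+19) → (49,71)
step 10: (49,71) + (+11,+22) → (60,93)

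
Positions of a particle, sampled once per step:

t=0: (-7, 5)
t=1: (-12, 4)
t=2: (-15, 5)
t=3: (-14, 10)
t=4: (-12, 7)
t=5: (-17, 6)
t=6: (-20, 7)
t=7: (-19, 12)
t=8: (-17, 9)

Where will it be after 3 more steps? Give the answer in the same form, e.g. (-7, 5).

(-24, 14)

Differencing gives (-5, -1), (-3, +1), (+1, +5), (+2, -3), (-5, -1), (-3, +1), (+1, +5), (+2, -3). This is the pattern (-5, -1), (-3, +1), (+1, +5), (+2, -3) repeated.
step 9: apply (-5, -1) → (-22, 8)
step 10: apply (-3, +1) → (-25, 9)
step 11: apply (+1, +5) → (-24, 14)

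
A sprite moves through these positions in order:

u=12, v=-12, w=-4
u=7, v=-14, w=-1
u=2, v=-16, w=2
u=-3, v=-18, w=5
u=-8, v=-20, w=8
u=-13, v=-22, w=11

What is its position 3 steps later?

u=-28, v=-28, w=20

Each step adds (-5,-2,+3) to the position.
step 6: u=-13, v=-22, w=11 + (-5,-2,+3) → u=-18, v=-24, w=14
step 7: u=-18, v=-24, w=14 + (-5,-2,+3) → u=-23, v=-26, w=17
step 8: u=-23, v=-26, w=17 + (-5,-2,+3) → u=-28, v=-28, w=20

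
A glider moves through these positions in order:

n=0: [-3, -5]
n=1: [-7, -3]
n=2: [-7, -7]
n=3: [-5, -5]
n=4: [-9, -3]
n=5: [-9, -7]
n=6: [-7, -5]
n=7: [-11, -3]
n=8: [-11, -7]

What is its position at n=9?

Differencing gives [-4, +2], [+0, -4], [+2, +2], [-4, +2], [+0, -4], [+2, +2], [-4, +2], [+0, -4]. This is the pattern [-4, +2], [+0, -4], [+2, +2] repeated.
step 9: apply [+2, +2] → [-9, -5]

[-9, -5]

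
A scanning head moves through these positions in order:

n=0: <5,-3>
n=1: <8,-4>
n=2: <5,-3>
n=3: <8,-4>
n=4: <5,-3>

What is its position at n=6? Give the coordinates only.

<5,-3>

Consecutive displacements <+3,-1>, <-3,+1>, <+3,-1>, <-3,+1> scale by a factor of -1 each step.
step 5: <5,-3> + <+3,-1> → <8,-4>
step 6: <8,-4> + <-3,+1> → <5,-3>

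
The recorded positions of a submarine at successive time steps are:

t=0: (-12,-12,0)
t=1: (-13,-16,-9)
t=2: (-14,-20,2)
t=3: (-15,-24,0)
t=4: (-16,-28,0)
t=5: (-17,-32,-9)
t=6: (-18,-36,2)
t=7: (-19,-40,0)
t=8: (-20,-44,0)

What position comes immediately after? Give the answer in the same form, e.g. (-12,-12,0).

The first coordinate changes by -1 each step, so at step 9 it is -12 + 9·(-1) = -21.
The second coordinate changes by -4 each step, so at step 9 it is -12 + 9·(-4) = -48.
The third coordinate repeats the cycle [0, -9, 2, 0] with period 4; step 9 mod 4 = 1, giving -9.

(-21,-48,-9)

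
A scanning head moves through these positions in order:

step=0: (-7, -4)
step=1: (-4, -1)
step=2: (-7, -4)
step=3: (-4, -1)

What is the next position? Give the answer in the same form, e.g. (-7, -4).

(-7, -4)

Step-to-step displacements: (+3, +3), (-3, -3), (+3, +3); each is -1× the previous.
step 4: (-4, -1) + (-3, -3) → (-7, -4)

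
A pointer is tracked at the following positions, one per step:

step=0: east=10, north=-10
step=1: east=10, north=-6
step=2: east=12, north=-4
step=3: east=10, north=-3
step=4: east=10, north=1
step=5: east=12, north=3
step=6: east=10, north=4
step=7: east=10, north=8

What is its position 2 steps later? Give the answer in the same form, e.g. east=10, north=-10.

Step-to-step displacements: (+0, +4), (+2, +2), (-2, +1), (+0, +4), (+2, +2), (-2, +1), (+0, +4) — a repeating cycle of length 3.
step 8: apply (+2, +2) → east=12, north=10
step 9: apply (-2, +1) → east=10, north=11

east=10, north=11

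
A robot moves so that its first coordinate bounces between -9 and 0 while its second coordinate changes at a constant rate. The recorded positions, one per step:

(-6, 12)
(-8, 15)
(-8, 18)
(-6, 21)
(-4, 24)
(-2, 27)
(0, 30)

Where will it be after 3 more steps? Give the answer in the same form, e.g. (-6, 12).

The first coordinate reflects between -9 and 0, moving 2 per step.
  step 7: 0 → -2
  step 8: -2 → -4
  step 9: -4 → -6
The second coordinate changes by +3 each step: at step 9 it is 39.

(-6, 39)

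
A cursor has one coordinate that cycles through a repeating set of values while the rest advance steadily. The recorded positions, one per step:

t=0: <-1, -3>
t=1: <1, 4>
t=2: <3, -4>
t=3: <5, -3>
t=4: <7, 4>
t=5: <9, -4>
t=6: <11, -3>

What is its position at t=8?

First: linear, +2 per step → 15 at step 8.
Second: cycles through -3, 4, -4 every 3 steps. Step 8 lands at position 2 of the cycle → -4.

<15, -4>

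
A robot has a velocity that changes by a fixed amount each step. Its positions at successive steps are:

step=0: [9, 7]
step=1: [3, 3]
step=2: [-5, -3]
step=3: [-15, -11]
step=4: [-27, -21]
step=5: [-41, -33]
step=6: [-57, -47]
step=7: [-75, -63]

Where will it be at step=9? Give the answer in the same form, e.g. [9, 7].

First differences are [-6, -4], [-8, -6], [-10, -8], [-12, -10], [-14, -12], [-16, -14], [-18, -16]; their common second difference is [-2, -2] (constant acceleration).
step 8: [-75, -63] + [-20, -18] → [-95, -81]
step 9: [-95, -81] + [-22, -20] → [-117, -101]

[-117, -101]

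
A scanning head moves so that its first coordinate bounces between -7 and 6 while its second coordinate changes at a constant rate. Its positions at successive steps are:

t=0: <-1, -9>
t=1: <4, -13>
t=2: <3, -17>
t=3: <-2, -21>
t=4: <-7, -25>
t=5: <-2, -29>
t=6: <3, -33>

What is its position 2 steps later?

<-1, -41>

The first coordinate reflects between -7 and 6, moving 5 per step.
  step 7: 3 → 4
  step 8: 4 → -1
The second coordinate changes by -4 each step: at step 8 it is -41.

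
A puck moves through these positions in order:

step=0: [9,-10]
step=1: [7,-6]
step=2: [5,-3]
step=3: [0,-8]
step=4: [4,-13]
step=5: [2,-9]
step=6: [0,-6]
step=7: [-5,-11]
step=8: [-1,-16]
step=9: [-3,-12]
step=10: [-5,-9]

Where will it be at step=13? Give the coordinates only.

[-8,-15]

Step-to-step displacements: [-2,+4], [-2,+3], [-5,-5], [+4,-5], [-2,+4], [-2,+3], [-5,-5], [+4,-5], [-2,+4], [-2,+3] — a repeating cycle of length 4.
step 11: apply [-5,-5] → [-10,-14]
step 12: apply [+4,-5] → [-6,-19]
step 13: apply [-2,+4] → [-8,-15]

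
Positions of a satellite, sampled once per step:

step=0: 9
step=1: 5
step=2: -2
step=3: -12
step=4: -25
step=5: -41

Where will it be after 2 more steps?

First differences are -4, -7, -10, -13, -16; their common second difference is -3 (constant acceleration).
step 6: -41 − 19 → -60
step 7: -60 − 22 → -82

-82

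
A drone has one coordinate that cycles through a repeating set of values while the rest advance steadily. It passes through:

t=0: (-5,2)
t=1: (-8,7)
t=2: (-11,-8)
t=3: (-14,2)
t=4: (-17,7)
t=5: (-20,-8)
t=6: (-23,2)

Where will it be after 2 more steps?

The first coordinate changes by -3 each step, so at step 8 it is -5 + 8·(-3) = -29.
The second coordinate repeats the cycle [2, 7, -8] with period 3; step 8 mod 3 = 2, giving -8.

(-29,-8)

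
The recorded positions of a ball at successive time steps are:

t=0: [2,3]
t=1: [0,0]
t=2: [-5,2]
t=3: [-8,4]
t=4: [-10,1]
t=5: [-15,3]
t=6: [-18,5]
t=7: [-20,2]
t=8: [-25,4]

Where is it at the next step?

[-28,6]

The moves between consecutive positions are [-2,-3], [-5,+2], [-3,+2], [-2,-3], [-5,+2], [-3,+2], [-2,-3], [-5,+2]; they repeat the 3-cycle [[-2,-3], [-5,+2], [-3,+2]].
step 9: apply [-3,+2] → [-28,6]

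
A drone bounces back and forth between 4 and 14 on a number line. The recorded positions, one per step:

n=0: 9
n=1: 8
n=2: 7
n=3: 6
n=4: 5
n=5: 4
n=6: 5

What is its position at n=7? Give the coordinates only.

The value reflects between 4 and 14, moving 1 per step.
  step 7: 5 → 6

6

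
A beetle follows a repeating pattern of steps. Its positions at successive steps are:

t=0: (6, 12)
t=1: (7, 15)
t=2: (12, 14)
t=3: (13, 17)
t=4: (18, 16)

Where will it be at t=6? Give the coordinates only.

(24, 18)

Differencing gives (+1, +3), (+5, -1), (+1, +3), (+5, -1). This is the pattern (+1, +3), (+5, -1) repeated.
step 5: apply (+1, +3) → (19, 19)
step 6: apply (+5, -1) → (24, 18)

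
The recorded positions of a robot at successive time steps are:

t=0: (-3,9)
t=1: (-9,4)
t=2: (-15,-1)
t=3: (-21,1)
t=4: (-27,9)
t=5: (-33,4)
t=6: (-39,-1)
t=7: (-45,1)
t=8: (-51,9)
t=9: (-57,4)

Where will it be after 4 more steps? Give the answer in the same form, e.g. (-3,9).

(-81,4)

First: linear, -6 per step → -81 at step 13.
Second: cycles through 9, 4, -1, 1 every 4 steps. Step 13 lands at position 1 of the cycle → 4.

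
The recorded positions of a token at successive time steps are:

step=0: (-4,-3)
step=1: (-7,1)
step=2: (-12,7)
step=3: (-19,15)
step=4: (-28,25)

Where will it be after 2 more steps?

(-52,51)

First differences are (-3,+4), (-5,+6), (-7,+8), (-9,+10); their common second difference is (-2,+2) (constant acceleration).
step 5: (-28,25) + (-11,+12) → (-39,37)
step 6: (-39,37) + (-13,+14) → (-52,51)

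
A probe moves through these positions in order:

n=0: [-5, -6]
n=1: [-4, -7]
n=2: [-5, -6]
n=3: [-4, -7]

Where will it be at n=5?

[-4, -7]

Step-to-step displacements: [+1, -1], [-1, +1], [+1, -1]; each is -1× the previous.
step 4: [-4, -7] + [-1, +1] → [-5, -6]
step 5: [-5, -6] + [+1, -1] → [-4, -7]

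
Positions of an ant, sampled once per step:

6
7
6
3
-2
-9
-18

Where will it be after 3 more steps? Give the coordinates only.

-57

First differences are +1, -1, -3, -5, -7, -9; their common second difference is -2 (constant acceleration).
step 7: -18 − 11 → -29
step 8: -29 − 13 → -42
step 9: -42 − 15 → -57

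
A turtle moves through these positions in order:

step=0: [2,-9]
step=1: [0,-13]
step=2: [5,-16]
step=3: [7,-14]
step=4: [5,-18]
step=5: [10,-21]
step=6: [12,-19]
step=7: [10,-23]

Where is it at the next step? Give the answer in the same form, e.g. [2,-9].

The moves between consecutive positions are [-2,-4], [+5,-3], [+2,+2], [-2,-4], [+5,-3], [+2,+2], [-2,-4]; they repeat the 3-cycle [[-2,-4], [+5,-3], [+2,+2]].
step 8: apply [+5,-3] → [15,-26]

[15,-26]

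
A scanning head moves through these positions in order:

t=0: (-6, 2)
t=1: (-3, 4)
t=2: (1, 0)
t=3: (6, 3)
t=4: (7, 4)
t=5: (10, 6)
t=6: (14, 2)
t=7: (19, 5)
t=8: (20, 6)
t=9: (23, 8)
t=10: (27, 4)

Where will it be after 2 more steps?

(33, 8)

Step-to-step displacements: (+3, +2), (+4, -4), (+5, +3), (+1, +1), (+3, +2), (+4, -4), (+5, +3), (+1, +1), (+3, +2), (+4, -4) — a repeating cycle of length 4.
step 11: apply (+5, +3) → (32, 7)
step 12: apply (+1, +1) → (33, 8)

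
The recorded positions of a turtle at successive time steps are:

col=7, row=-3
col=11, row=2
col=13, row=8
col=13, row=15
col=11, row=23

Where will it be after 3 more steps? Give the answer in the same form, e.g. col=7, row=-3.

First differences are (+4,+5), (+2,+6), (+0,+7), (-2,+8); their common second difference is (-2,+1) (constant acceleration).
step 5: col=11, row=23 + (-4,+9) → col=7, row=32
step 6: col=7, row=32 + (-6,+10) → col=1, row=42
step 7: col=1, row=42 + (-8,+11) → col=-7, row=53

col=-7, row=53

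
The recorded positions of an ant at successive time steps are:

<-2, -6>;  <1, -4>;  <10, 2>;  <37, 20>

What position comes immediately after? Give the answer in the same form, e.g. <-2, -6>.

Consecutive displacements <+3, +2>, <+9, +6>, <+27, +18> scale by a factor of 3 each step.
step 4: <37, 20> + <+81, +54> → <118, 74>

<118, 74>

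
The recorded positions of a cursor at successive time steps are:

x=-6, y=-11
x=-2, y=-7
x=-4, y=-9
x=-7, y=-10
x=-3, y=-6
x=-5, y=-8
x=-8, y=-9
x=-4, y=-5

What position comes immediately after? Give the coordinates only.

x=-6, y=-7

The moves between consecutive positions are (+4, +4), (-2, -2), (-3, -1), (+4, +4), (-2, -2), (-3, -1), (+4, +4); they repeat the 3-cycle [(+4, +4), (-2, -2), (-3, -1)].
step 8: apply (-2, -2) → x=-6, y=-7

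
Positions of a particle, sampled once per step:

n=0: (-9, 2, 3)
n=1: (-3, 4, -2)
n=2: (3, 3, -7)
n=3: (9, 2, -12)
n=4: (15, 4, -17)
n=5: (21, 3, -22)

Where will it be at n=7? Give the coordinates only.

(33, 4, -32)

First: linear, +6 per step → 33 at step 7.
Second: cycles through 2, 4, 3 every 3 steps. Step 7 lands at position 1 of the cycle → 4.
Third: linear, -5 per step → -32 at step 7.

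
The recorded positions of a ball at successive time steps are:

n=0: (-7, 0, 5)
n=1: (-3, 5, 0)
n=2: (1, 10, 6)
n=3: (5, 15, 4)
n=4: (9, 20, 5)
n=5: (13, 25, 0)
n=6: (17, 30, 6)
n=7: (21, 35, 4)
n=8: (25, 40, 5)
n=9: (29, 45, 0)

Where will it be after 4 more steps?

The first coordinate changes by +4 each step, so at step 13 it is -7 + 13·(4) = 45.
The second coordinate changes by +5 each step, so at step 13 it is 0 + 13·(5) = 65.
The third coordinate repeats the cycle [5, 0, 6, 4] with period 4; step 13 mod 4 = 1, giving 0.

(45, 65, 0)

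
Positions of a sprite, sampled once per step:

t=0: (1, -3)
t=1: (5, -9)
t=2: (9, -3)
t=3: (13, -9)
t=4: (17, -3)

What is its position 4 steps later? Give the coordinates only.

(33, -3)

First: linear, +4 per step → 33 at step 8.
Second: cycles through -3, -9 every 2 steps. Step 8 lands at position 0 of the cycle → -3.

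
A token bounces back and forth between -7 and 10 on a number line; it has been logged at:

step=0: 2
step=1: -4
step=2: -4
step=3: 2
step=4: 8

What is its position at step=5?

The value travels 6 per step and bounces off the walls at -7 and 10.
  step 5: 8 → 6

6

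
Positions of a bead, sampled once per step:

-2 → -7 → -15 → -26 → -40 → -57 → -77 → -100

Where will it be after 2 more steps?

-155

Successive displacements: -5, -8, -11, -14, -17, -20, -23 — each changes by -3.
step 8: -100 − 26 → -126
step 9: -126 − 29 → -155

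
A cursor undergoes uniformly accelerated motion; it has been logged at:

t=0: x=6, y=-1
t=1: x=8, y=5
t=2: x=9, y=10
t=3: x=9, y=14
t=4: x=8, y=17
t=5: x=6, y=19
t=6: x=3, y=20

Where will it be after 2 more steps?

Successive displacements: (+2,+6), (+1,+5), (+0,+4), (-1,+3), (-2,+2), (-3,+1) — each changes by (-1,-1).
step 7: x=3, y=20 + (-4,+0) → x=-1, y=20
step 8: x=-1, y=20 + (-5,-1) → x=-6, y=19

x=-6, y=19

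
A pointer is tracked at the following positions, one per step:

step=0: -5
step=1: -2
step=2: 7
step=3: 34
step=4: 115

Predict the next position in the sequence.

Step-to-step displacements: +3, +9, +27, +81; each is 3× the previous.
step 5: 115 + 243 → 358

358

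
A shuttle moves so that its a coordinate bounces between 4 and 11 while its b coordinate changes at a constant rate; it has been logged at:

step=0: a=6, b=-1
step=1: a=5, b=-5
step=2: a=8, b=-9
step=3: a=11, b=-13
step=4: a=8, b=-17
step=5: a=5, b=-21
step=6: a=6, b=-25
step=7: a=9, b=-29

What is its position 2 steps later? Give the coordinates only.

a=7, b=-37

The a coordinate travels 3 per step and bounces off the walls at 4 and 11.
  step 8: 9 → 10
  step 9: 10 → 7
The b coordinate changes by -4 each step: at step 9 it is -37.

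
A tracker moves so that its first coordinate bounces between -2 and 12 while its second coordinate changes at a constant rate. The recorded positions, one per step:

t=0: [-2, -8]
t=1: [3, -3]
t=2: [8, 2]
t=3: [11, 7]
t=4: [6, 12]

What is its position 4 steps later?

[10, 32]

The first coordinate reflects between -2 and 12, moving 5 per step.
  step 5: 6 → 1
  step 6: 1 → 0
  step 7: 0 → 5
  step 8: 5 → 10
The second coordinate changes by +5 each step: at step 8 it is 32.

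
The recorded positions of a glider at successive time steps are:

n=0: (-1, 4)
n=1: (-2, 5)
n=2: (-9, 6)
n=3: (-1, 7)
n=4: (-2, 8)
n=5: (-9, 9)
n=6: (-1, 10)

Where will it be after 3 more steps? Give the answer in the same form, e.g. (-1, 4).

(-1, 13)

First: cycles through -1, -2, -9 every 3 steps. Step 9 lands at position 0 of the cycle → -1.
Second: linear, +1 per step → 13 at step 9.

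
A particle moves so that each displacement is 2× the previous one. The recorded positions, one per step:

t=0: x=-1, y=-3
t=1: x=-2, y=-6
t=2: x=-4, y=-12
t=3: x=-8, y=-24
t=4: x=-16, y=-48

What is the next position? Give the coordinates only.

x=-32, y=-96

The jumps are (-1,-3), (-2,-6), (-4,-12), (-8,-24) — a geometric progression with ratio 2.
step 5: x=-16, y=-48 + (-16,-48) → x=-32, y=-96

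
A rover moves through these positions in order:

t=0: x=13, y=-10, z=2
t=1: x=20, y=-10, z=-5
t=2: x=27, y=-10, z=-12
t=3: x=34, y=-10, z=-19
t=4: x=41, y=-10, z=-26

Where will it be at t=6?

Each step adds (+7, +0, -7) to the position.
step 5: x=41, y=-10, z=-26 + (+7, +0, -7) → x=48, y=-10, z=-33
step 6: x=48, y=-10, z=-33 + (+7, +0, -7) → x=55, y=-10, z=-40

x=55, y=-10, z=-40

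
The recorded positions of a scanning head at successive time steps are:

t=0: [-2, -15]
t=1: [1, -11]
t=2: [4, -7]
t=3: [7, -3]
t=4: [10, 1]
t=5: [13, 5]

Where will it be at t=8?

Constant displacement of [+3, +4] per step.
step 6: [13, 5] + [+3, +4] → [16, 9]
step 7: [16, 9] + [+3, +4] → [19, 13]
step 8: [19, 13] + [+3, +4] → [22, 17]

[22, 17]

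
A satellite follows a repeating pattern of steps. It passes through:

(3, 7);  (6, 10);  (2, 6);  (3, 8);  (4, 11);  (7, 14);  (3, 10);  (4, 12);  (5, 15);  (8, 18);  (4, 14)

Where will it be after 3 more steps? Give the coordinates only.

(9, 22)

Differencing gives (+3, +3), (-4, -4), (+1, +2), (+1, +3), (+3, +3), (-4, -4), (+1, +2), (+1, +3), (+3, +3), (-4, -4). This is the pattern (+3, +3), (-4, -4), (+1, +2), (+1, +3) repeated.
step 11: apply (+1, +2) → (5, 16)
step 12: apply (+1, +3) → (6, 19)
step 13: apply (+3, +3) → (9, 22)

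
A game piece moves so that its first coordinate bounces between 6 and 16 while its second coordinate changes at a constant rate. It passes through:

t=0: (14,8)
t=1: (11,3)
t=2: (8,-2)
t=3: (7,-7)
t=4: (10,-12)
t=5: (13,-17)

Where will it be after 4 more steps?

(7,-37)

The first coordinate reflects between 6 and 16, moving 3 per step.
  step 6: 13 → 16
  step 7: 16 → 13
  step 8: 13 → 10
  step 9: 10 → 7
The second coordinate changes by -5 each step: at step 9 it is -37.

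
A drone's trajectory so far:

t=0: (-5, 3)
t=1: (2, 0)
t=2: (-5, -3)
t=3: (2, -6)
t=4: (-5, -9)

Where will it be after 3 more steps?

(2, -18)

The first coordinate repeats the cycle [-5, 2] with period 2; step 7 mod 2 = 1, giving 2.
The second coordinate changes by -3 each step, so at step 7 it is 3 + 7·(-3) = -18.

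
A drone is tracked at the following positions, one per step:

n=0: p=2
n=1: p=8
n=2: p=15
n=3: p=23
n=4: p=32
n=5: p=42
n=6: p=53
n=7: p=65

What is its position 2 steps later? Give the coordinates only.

p=92

First differences are +6, +7, +8, +9, +10, +11, +12; their common second difference is +1 (constant acceleration).
step 8: 65 + 13 → p=78
step 9: 78 + 14 → p=92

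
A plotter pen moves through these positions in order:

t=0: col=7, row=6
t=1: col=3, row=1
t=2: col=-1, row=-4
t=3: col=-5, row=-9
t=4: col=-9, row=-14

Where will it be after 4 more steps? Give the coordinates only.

col=-25, row=-34

Constant displacement of (-4, -5) per step.
step 5: col=-9, row=-14 + (-4, -5) → col=-13, row=-19
step 6: col=-13, row=-19 + (-4, -5) → col=-17, row=-24
step 7: col=-17, row=-24 + (-4, -5) → col=-21, row=-29
step 8: col=-21, row=-29 + (-4, -5) → col=-25, row=-34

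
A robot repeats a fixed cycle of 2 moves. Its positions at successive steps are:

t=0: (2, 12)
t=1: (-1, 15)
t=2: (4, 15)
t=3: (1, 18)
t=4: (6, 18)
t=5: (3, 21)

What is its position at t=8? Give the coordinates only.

The moves between consecutive positions are (-3, +3), (+5, +0), (-3, +3), (+5, +0), (-3, +3); they repeat the 2-cycle [(-3, +3), (+5, +0)].
step 6: apply (+5, +0) → (8, 21)
step 7: apply (-3, +3) → (5, 24)
step 8: apply (+5, +0) → (10, 24)

(10, 24)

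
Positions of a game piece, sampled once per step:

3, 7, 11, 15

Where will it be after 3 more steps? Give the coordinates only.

Constant displacement of +4 per step.
step 4: 15 + 4 → 19
step 5: 19 + 4 → 23
step 6: 23 + 4 → 27

27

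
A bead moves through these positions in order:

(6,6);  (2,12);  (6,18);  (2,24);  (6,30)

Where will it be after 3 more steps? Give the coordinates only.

The first coordinate repeats the cycle [6, 2] with period 2; step 7 mod 2 = 1, giving 2.
The second coordinate changes by +6 each step, so at step 7 it is 6 + 7·(6) = 48.

(2,48)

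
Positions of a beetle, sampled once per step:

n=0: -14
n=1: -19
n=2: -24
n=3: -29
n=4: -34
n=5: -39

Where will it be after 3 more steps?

-54

Each step adds -5 to the position.
step 6: -39 − 5 → -44
step 7: -44 − 5 → -49
step 8: -49 − 5 → -54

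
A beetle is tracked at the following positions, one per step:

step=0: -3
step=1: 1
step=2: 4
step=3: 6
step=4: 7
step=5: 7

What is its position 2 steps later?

Taking differences between consecutive positions: +4, +3, +2, +1, +0. These grow by -1 each step.
step 6: 7 − 1 → 6
step 7: 6 − 2 → 4

4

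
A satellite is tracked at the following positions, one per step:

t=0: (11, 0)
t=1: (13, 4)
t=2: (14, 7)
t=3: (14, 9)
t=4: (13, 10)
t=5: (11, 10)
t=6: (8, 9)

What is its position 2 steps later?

Taking differences between consecutive positions: (+2, +4), (+1, +3), (+0, +2), (-1, +1), (-2, +0), (-3, -1). These grow by (-1, -1) each step.
step 7: (8, 9) + (-4, -2) → (4, 7)
step 8: (4, 7) + (-5, -3) → (-1, 4)

(-1, 4)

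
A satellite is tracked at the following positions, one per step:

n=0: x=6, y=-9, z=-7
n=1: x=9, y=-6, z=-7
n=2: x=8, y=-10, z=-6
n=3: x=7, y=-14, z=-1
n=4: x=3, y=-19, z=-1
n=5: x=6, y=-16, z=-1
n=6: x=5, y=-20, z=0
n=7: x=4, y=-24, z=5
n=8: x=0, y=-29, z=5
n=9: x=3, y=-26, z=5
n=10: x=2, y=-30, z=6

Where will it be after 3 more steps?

Step-to-step displacements: (+3, +3, +0), (-1, -4, +1), (-1, -4, +5), (-4, -5, +0), (+3, +3, +0), (-1, -4, +1), (-1, -4, +5), (-4, -5, +0), (+3, +3, +0), (-1, -4, +1) — a repeating cycle of length 4.
step 11: apply (-1, -4, +5) → x=1, y=-34, z=11
step 12: apply (-4, -5, +0) → x=-3, y=-39, z=11
step 13: apply (+3, +3, +0) → x=0, y=-36, z=11

x=0, y=-36, z=11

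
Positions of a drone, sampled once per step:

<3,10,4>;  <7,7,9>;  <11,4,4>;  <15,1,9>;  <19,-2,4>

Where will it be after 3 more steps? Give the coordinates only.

<31,-11,9>

First: linear, +4 per step → 31 at step 7.
Second: linear, -3 per step → -11 at step 7.
Third: cycles through 4, 9 every 2 steps. Step 7 lands at position 1 of the cycle → 9.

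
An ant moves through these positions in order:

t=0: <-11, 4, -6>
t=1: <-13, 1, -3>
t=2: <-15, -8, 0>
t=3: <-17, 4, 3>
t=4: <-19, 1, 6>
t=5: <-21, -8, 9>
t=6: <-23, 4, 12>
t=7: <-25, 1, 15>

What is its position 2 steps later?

First: linear, -2 per step → -29 at step 9.
Second: cycles through 4, 1, -8 every 3 steps. Step 9 lands at position 0 of the cycle → 4.
Third: linear, +3 per step → 21 at step 9.

<-29, 4, 21>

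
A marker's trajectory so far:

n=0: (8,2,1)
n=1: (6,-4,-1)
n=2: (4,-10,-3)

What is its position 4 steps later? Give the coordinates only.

The position changes by (-2,-6,-2) every step.
step 3: (4,-10,-3) + (-2,-6,-2) → (2,-16,-5)
step 4: (2,-16,-5) + (-2,-6,-2) → (0,-22,-7)
step 5: (0,-22,-7) + (-2,-6,-2) → (-2,-28,-9)
step 6: (-2,-28,-9) + (-2,-6,-2) → (-4,-34,-11)

(-4,-34,-11)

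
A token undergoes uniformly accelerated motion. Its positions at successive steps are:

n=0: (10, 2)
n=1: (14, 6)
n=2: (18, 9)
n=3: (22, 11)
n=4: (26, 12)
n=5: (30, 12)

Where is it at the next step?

First differences are (+4, +4), (+4, +3), (+4, +2), (+4, +1), (+4, +0); their common second difference is (+0, -1) (constant acceleration).
step 6: (30, 12) + (+4, -1) → (34, 11)

(34, 11)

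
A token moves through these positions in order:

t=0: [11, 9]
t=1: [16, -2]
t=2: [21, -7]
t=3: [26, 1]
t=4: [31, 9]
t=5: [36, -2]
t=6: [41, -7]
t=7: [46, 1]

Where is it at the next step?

[51, 9]

The first coordinate changes by +5 each step, so at step 8 it is 11 + 8·(5) = 51.
The second coordinate repeats the cycle [9, -2, -7, 1] with period 4; step 8 mod 4 = 0, giving 9.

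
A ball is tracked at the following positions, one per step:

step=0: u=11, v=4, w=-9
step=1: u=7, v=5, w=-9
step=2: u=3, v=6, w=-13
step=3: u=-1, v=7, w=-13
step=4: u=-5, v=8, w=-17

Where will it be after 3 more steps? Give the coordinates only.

Step-to-step displacements: (-4, +1, +0), (-4, +1, -4), (-4, +1, +0), (-4, +1, -4) — a repeating cycle of length 2.
step 5: apply (-4, +1, +0) → u=-9, v=9, w=-17
step 6: apply (-4, +1, -4) → u=-13, v=10, w=-21
step 7: apply (-4, +1, +0) → u=-17, v=11, w=-21

u=-17, v=11, w=-21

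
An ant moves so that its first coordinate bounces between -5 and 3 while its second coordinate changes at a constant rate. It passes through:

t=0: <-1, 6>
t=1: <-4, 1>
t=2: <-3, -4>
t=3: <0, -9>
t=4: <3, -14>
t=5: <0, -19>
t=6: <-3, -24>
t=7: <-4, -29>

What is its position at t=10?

The first coordinate reflects between -5 and 3, moving 3 per step.
  step 8: -4 → -1
  step 9: -1 → 2
  step 10: 2 → 1
The second coordinate changes by -5 each step: at step 10 it is -44.

<1, -44>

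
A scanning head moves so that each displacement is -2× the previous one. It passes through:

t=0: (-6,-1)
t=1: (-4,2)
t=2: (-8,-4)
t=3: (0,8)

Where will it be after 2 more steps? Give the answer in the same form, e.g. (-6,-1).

The jumps are (+2,+3), (-4,-6), (+8,+12) — a geometric progression with ratio -2.
step 4: (0,8) + (-16,-24) → (-16,-16)
step 5: (-16,-16) + (+32,+48) → (16,32)

(16,32)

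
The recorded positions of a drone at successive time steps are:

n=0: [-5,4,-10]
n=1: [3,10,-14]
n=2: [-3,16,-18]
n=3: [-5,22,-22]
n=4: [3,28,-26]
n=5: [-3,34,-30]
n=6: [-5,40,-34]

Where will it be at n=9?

First: cycles through -5, 3, -3 every 3 steps. Step 9 lands at position 0 of the cycle → -5.
Second: linear, +6 per step → 58 at step 9.
Third: linear, -4 per step → -46 at step 9.

[-5,58,-46]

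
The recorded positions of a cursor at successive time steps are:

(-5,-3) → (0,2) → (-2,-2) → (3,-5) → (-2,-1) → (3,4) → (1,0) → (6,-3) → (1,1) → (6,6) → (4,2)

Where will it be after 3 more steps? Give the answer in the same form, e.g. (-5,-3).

(9,8)

Step-to-step displacements: (+5,+5), (-2,-4), (+5,-3), (-5,+4), (+5,+5), (-2,-4), (+5,-3), (-5,+4), (+5,+5), (-2,-4) — a repeating cycle of length 4.
step 11: apply (+5,-3) → (9,-1)
step 12: apply (-5,+4) → (4,3)
step 13: apply (+5,+5) → (9,8)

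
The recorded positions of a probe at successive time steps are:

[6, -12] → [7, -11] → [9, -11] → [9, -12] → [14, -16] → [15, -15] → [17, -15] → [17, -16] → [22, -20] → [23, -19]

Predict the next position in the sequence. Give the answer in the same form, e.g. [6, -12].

[25, -19]

Step-to-step displacements: [+1, +1], [+2, +0], [+0, -1], [+5, -4], [+1, +1], [+2, +0], [+0, -1], [+5, -4], [+1, +1] — a repeating cycle of length 4.
step 10: apply [+2, +0] → [25, -19]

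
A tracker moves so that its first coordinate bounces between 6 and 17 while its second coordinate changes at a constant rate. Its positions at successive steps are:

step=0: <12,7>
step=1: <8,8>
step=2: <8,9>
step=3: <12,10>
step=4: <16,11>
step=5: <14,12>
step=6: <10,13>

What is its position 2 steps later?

<10,15>

The first coordinate reflects between 6 and 17, moving 4 per step.
  step 7: 10 → 6
  step 8: 6 → 10
The second coordinate changes by +1 each step: at step 8 it is 15.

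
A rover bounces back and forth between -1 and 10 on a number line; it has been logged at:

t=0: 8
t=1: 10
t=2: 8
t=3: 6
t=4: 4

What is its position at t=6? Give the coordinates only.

The value travels 2 per step and bounces off the walls at -1 and 10.
  step 5: 4 → 2
  step 6: 2 → 0

0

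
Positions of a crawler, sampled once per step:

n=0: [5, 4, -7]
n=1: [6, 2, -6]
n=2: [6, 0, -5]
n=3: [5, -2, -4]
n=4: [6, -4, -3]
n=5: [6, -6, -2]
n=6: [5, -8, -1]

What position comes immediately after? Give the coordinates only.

The first coordinate repeats the cycle [5, 6, 6] with period 3; step 7 mod 3 = 1, giving 6.
The second coordinate changes by -2 each step, so at step 7 it is 4 + 7·(-2) = -10.
The third coordinate changes by +1 each step, so at step 7 it is -7 + 7·(1) = 0.

[6, -10, 0]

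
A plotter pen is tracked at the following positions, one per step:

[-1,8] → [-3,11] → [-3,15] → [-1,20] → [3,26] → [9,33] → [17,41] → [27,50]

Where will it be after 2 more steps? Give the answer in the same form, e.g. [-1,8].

Taking differences between consecutive positions: [-2,+3], [+0,+4], [+2,+5], [+4,+6], [+6,+7], [+8,+8], [+10,+9]. These grow by [+2,+1] each step.
step 8: [27,50] + [+12,+10] → [39,60]
step 9: [39,60] + [+14,+11] → [53,71]

[53,71]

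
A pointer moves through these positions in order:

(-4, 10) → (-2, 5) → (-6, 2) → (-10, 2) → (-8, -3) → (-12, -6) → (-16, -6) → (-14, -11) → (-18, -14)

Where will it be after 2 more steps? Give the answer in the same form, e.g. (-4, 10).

(-20, -19)

The moves between consecutive positions are (+2, -5), (-4, -3), (-4, +0), (+2, -5), (-4, -3), (-4, +0), (+2, -5), (-4, -3); they repeat the 3-cycle [(+2, -5), (-4, -3), (-4, +0)].
step 9: apply (-4, +0) → (-22, -14)
step 10: apply (+2, -5) → (-20, -19)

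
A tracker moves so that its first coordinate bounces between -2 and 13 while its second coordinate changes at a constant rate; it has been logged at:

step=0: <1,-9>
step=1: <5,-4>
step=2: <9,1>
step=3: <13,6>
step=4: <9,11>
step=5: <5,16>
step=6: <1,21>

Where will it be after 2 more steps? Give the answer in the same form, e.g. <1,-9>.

The first coordinate travels 4 per step and bounces off the walls at -2 and 13.
  step 7: 1 → -1
  step 8: -1 → 3
The second coordinate changes by +5 each step: at step 8 it is 31.

<3,31>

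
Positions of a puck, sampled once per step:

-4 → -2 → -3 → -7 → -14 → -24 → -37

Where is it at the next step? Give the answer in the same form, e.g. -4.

-53

Taking differences between consecutive positions: +2, -1, -4, -7, -10, -13. These grow by -3 each step.
step 7: -37 − 16 → -53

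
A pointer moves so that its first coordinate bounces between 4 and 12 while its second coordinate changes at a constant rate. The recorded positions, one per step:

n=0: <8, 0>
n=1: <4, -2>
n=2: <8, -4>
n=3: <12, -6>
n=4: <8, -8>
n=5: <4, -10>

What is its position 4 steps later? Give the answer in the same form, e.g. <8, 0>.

The first coordinate reflects between 4 and 12, moving 4 per step.
  step 6: 4 → 8
  step 7: 8 → 12
  step 8: 12 → 8
  step 9: 8 → 4
The second coordinate changes by -2 each step: at step 9 it is -18.

<4, -18>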